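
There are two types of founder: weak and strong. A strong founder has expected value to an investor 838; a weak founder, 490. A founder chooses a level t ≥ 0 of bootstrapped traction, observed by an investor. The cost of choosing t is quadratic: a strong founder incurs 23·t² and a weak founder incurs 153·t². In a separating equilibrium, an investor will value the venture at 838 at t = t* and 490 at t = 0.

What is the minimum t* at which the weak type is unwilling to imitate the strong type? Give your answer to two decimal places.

The weak type at t = 0 receives 490; imitating at t* yields 838 − 153·t*².
Indifference: 490 = 838 − 153·t*², so t*² = (838 − 490) / 153 ≈ 2.2745.
t* = √2.2745 ≈ 1.51.

1.51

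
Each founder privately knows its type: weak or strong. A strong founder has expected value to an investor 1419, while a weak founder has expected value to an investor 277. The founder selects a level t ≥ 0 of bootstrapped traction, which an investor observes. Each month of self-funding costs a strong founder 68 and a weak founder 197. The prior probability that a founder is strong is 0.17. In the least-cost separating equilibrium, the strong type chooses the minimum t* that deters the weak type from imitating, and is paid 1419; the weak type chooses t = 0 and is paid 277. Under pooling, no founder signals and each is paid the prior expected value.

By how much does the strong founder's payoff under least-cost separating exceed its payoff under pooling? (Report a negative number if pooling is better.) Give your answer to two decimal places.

Least-cost separating signal: t* solves 277 = 1419 − 197·t*, so t* = (1419 − 277)/197 ≈ 5.7970.
Strong type's separating payoff: 1419 − 68 × t* = 1419 − 68 × (1419 − 277)/197 = 1419 − 77656/197 ≈ 1024.8071.
Pooling payoff: 0.17 × 1419 + 0.83 × 277 = 471.14.
Difference: 1024.8071 − 471.14 = 553.6671, i.e. 553.67 to two decimal places.
The strong type prefers to separate.

553.67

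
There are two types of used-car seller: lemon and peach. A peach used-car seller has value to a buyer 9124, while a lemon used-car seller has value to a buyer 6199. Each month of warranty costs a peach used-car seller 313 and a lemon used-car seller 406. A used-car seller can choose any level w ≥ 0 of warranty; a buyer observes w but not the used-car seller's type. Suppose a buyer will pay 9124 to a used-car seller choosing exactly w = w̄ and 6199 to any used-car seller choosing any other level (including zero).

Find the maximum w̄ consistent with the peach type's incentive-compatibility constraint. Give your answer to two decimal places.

Choosing w̄ yields the peach type 9124 − 313·w̄; choosing zero yields 6199.
The peach type is indifferent at 9124 − 313·w̄ = 6199, i.e. w̄ = (9124 − 6199) / 313 ≈ 9.35.
For any w̄ above 9.35 the peach type would rather pool at zero, so separation collapses.

9.35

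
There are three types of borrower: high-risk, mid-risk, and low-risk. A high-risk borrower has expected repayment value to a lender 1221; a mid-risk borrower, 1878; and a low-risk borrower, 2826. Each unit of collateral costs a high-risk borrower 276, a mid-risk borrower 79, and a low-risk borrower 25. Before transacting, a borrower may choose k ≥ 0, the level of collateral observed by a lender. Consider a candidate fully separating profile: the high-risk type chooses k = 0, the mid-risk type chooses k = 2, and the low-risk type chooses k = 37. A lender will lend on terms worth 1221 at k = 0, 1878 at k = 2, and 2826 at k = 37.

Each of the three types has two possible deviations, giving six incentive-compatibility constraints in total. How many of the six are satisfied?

5

High-risk (own payoff 1221): to k=2 gives 1878 − 276×2 = 1326 → profitable ✗; to k=37 gives 2826 − 276×37 = -7386 → no gain ✓.
Mid-risk (own payoff 1878 − 79×2 = 1720): to k=0 gives 1221 → no gain ✓; to k=37 gives 2826 − 79×37 = -97 → no gain ✓.
Low-risk (own payoff 2826 − 25×37 = 1901): to k=0 gives 1221 → no gain ✓; to k=2 gives 1878 − 25×2 = 1828 → no gain ✓.
5 of the 6 constraints hold; not an equilibrium.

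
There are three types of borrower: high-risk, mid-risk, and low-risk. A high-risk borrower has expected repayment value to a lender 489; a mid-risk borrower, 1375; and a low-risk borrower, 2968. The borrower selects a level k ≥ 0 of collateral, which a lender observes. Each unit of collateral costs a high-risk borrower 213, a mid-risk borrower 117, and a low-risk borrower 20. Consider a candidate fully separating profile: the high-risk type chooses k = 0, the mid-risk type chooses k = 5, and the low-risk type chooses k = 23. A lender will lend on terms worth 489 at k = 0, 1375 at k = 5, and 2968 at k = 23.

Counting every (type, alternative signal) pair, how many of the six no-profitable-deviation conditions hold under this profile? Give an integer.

6

High-risk (own payoff 489): to k=5 gives 1375 − 213×5 = 310 → no gain ✓; to k=23 gives 2968 − 213×23 = -1931 → no gain ✓.
Mid-risk (own payoff 1375 − 117×5 = 790): to k=0 gives 489 → no gain ✓; to k=23 gives 2968 − 117×23 = 277 → no gain ✓.
Low-risk (own payoff 2968 − 20×23 = 2508): to k=0 gives 489 → no gain ✓; to k=5 gives 1375 − 20×5 = 1275 → no gain ✓.
6 of the 6 constraints hold; this profile is a separating equilibrium.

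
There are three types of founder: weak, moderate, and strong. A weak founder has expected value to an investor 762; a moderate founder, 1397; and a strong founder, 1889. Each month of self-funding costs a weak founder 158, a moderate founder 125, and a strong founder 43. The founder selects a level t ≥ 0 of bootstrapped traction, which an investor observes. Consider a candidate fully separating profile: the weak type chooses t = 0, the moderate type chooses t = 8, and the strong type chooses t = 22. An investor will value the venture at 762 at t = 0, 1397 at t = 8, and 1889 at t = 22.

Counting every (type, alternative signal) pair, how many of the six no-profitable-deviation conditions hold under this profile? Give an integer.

4

Weak (own payoff 762): to t=8 gives 1397 − 158×8 = 133 → no gain ✓; to t=22 gives 1889 − 158×22 = -1587 → no gain ✓.
Moderate (own payoff 1397 − 125×8 = 397): to t=0 gives 762 → profitable ✗; to t=22 gives 1889 − 125×22 = -861 → no gain ✓.
Strong (own payoff 1889 − 43×22 = 943): to t=0 gives 762 → no gain ✓; to t=8 gives 1397 − 43×8 = 1053 → profitable ✗.
4 of the 6 constraints hold; not an equilibrium.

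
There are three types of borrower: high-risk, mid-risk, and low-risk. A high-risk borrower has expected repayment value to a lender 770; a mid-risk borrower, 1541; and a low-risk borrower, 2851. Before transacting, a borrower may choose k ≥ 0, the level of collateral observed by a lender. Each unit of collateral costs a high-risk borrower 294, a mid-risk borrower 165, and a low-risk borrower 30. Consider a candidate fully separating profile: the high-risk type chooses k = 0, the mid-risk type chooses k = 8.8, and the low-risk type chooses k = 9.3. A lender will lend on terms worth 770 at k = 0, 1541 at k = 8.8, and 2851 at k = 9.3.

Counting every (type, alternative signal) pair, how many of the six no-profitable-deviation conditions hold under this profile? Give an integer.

4

High-risk (own payoff 770): to k=8.8 gives 1541 − 294×8.8 = -1046.2 → no gain ✓; to k=9.3 gives 2851 − 294×9.3 = 116.8 → no gain ✓.
Mid-risk (own payoff 1541 − 165×8.8 = 89): to k=0 gives 770 → profitable ✗; to k=9.3 gives 2851 − 165×9.3 = 1316.5 → profitable ✗.
Low-risk (own payoff 2851 − 30×9.3 = 2572): to k=0 gives 770 → no gain ✓; to k=8.8 gives 1541 − 30×8.8 = 1277 → no gain ✓.
4 of the 6 constraints hold; not an equilibrium.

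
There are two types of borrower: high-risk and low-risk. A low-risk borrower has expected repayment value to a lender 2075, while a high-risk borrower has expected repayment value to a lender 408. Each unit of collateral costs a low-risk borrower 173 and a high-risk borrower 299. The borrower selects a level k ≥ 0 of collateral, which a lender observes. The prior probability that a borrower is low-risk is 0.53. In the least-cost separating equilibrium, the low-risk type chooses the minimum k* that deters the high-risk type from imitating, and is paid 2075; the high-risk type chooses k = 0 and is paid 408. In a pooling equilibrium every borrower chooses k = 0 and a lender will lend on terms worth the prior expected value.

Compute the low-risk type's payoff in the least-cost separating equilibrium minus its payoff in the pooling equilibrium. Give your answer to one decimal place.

-181.0

Least-cost separating signal: k* solves 408 = 2075 − 299·k*, so k* = (2075 − 408)/299 ≈ 5.5753.
Low-risk type's separating payoff: 2075 − 173 × k* = 2075 − 173 × (2075 − 408)/299 = 2075 − 288391/299 ≈ 1110.482.
Pooling payoff: 0.53 × 2075 + 0.47 × 408 = 1291.51.
Difference: 1110.482 − 1291.51 = -181.028, i.e. -181.0 to one decimal place.
The low-risk type would prefer the pooling outcome.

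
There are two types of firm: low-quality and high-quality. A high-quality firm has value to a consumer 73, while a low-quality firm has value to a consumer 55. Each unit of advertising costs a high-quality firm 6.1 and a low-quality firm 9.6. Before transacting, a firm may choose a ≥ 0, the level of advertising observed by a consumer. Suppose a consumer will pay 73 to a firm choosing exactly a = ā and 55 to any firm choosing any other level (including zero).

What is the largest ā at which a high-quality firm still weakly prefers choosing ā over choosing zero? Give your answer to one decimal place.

Choosing ā yields the high-quality type 73 − 6.1·ā; choosing zero yields 55.
The high-quality type is indifferent at 73 − 6.1·ā = 55, i.e. ā = (73 − 55) / 6.1 ≈ 3.0.
For any ā above 3.0 the high-quality type would rather pool at zero, so separation collapses.

3.0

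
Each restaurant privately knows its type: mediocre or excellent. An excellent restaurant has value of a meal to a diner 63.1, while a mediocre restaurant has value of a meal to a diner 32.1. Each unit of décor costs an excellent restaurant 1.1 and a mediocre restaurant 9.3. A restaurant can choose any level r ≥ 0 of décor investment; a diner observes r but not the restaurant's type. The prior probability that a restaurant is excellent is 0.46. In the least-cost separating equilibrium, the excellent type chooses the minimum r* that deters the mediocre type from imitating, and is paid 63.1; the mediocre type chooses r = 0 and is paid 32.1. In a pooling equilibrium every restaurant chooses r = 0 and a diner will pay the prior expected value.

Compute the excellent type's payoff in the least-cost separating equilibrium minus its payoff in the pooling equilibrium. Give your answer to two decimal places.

Least-cost separating signal: r* solves 32.1 = 63.1 − 9.3·r*, so r* = (63.1 − 32.1)/9.3 ≈ 3.3333.
Excellent type's separating payoff: 63.1 − 1.1 × r* = 63.1 − 1.1 × (63.1 − 32.1)/9.3 = 63.1 − 34.1/9.3 ≈ 59.4333.
Pooling payoff: 0.46 × 63.1 + 0.54 × 32.1 = 46.36.
Difference: 59.4333 − 46.36 = 13.0733, i.e. 13.07 to two decimal places.
The excellent type prefers to separate.

13.07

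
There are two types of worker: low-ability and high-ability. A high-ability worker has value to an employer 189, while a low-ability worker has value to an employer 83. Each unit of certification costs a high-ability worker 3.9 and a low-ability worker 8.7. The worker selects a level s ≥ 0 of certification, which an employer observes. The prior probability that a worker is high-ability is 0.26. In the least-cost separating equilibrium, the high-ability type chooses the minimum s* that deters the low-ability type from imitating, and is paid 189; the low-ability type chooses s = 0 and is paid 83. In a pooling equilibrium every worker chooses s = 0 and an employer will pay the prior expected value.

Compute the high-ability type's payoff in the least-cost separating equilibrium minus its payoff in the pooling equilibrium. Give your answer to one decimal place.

Least-cost separating signal: s* solves 83 = 189 − 8.7·s*, so s* = (189 − 83)/8.7 ≈ 12.1839.
High-ability type's separating payoff: 189 − 3.9 × s* = 189 − 3.9 × (189 − 83)/8.7 = 189 − 413.4/8.7 ≈ 141.483.
Pooling payoff: 0.26 × 189 + 0.74 × 83 = 110.56.
Difference: 141.483 − 110.56 = 30.923, i.e. 30.9 to one decimal place.
The high-ability type prefers to separate.

30.9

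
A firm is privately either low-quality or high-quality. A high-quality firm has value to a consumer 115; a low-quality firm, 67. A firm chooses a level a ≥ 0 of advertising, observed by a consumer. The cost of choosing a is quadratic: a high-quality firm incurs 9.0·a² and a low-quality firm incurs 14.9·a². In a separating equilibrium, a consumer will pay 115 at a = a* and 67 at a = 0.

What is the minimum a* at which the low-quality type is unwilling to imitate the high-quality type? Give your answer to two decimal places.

1.79

The low-quality type at a = 0 receives 67; imitating at a* yields 115 − 14.9·a*².
Indifference: 67 = 115 − 14.9·a*², so a*² = (115 − 67) / 14.9 ≈ 3.2215.
a* = √3.2215 ≈ 1.79.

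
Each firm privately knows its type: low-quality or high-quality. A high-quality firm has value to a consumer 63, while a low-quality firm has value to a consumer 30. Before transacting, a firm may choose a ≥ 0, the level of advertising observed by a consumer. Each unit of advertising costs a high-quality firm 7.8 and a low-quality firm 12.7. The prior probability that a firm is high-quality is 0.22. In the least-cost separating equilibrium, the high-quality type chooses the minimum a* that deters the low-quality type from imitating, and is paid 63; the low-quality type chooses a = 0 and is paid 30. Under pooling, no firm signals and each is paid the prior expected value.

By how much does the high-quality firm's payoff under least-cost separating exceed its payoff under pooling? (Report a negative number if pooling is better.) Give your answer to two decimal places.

5.47

Least-cost separating signal: a* solves 30 = 63 − 12.7·a*, so a* = (63 − 30)/12.7 ≈ 2.5984.
High-quality type's separating payoff: 63 − 7.8 × a* = 63 − 7.8 × (63 − 30)/12.7 = 63 − 257.4/12.7 ≈ 42.7323.
Pooling payoff: 0.22 × 63 + 0.78 × 30 = 37.26.
Difference: 42.7323 − 37.26 = 5.4723, i.e. 5.47 to two decimal places.
The high-quality type prefers to separate.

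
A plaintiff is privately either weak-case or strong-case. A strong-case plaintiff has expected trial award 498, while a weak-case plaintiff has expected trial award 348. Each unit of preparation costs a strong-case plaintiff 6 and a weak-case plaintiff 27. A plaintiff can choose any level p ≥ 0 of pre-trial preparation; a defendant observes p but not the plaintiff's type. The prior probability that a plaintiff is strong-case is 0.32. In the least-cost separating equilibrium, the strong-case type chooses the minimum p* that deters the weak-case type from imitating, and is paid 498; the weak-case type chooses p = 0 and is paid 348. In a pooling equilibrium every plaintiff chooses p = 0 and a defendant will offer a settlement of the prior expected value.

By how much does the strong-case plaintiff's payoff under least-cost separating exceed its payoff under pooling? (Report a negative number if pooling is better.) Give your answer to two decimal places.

Least-cost separating signal: p* solves 348 = 498 − 27·p*, so p* = (498 − 348)/27 ≈ 5.5556.
Strong-case type's separating payoff: 498 − 6 × p* = 498 − 6 × (498 − 348)/27 = 498 − 900/27 ≈ 464.6667.
Pooling payoff: 0.32 × 498 + 0.68 × 348 = 396.
Difference: 464.6667 − 396 = 68.6667, i.e. 68.67 to two decimal places.
The strong-case type prefers to separate.

68.67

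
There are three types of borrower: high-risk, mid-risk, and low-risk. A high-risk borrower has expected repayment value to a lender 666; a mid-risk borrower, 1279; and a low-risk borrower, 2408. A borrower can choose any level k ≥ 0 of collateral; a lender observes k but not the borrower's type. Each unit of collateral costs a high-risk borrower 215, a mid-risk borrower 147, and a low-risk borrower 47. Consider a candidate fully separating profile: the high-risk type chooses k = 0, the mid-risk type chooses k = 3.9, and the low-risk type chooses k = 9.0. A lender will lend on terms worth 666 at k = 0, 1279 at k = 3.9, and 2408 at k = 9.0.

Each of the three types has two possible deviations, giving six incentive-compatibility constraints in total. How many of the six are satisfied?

Mid-risk (own payoff 1279 − 147×3.9 = 705.7): to k=0 gives 666 → no gain ✓; to k=9.0 gives 2408 − 147×9.0 = 1085 → profitable ✗.
Low-risk (own payoff 2408 − 47×9.0 = 1985): to k=0 gives 666 → no gain ✓; to k=3.9 gives 1279 − 47×3.9 = 1095.7 → no gain ✓.
High-risk (own payoff 666): to k=3.9 gives 1279 − 215×3.9 = 440.5 → no gain ✓; to k=9.0 gives 2408 − 215×9.0 = 473 → no gain ✓.
5 of the 6 constraints hold; not an equilibrium.

5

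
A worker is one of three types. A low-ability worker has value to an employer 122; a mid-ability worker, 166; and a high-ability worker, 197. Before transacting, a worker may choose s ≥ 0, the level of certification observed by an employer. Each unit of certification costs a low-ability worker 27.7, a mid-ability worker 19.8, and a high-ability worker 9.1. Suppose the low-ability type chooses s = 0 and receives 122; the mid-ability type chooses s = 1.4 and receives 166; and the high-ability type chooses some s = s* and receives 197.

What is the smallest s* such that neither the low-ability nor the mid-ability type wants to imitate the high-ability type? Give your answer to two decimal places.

Low-ability type (on-path payoff 122) won't mimic when 122 ≥ 197 − 27.7·s*, i.e. s* ≥ 2.71.
Mid-ability type (on-path payoff 166 − 19.8×1.4 = 138.28) won't mimic when 138.28 ≥ 197 − 19.8·s*, i.e. s* ≥ 2.97.
Both must hold, so s* = max(2.71, 2.97) = 2.97. The mid-ability type's constraint binds.

2.97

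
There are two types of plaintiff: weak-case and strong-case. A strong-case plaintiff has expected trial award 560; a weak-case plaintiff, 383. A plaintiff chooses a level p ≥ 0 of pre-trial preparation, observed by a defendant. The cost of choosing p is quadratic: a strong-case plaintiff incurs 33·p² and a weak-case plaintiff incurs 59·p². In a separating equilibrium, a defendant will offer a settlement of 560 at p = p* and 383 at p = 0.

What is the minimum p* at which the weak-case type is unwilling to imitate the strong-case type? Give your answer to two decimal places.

1.73

The weak-case type at p = 0 receives 383; imitating at p* yields 560 − 59·p*².
Indifference: 383 = 560 − 59·p*², so p*² = (560 − 383) / 59 = 3.
p* = √3 ≈ 1.73.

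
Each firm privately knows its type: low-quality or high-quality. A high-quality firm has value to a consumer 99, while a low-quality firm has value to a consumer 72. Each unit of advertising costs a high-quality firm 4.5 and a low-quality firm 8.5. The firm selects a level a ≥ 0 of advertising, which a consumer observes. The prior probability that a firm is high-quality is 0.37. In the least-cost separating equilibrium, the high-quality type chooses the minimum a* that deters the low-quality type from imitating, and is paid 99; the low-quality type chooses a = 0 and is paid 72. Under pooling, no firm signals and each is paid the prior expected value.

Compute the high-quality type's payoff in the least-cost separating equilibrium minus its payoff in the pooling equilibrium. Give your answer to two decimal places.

2.72

Least-cost separating signal: a* solves 72 = 99 − 8.5·a*, so a* = (99 − 72)/8.5 ≈ 3.1765.
High-quality type's separating payoff: 99 − 4.5 × a* = 99 − 4.5 × (99 − 72)/8.5 = 99 − 121.5/8.5 ≈ 84.7059.
Pooling payoff: 0.37 × 99 + 0.63 × 72 = 81.99.
Difference: 84.7059 − 81.99 = 2.7159, i.e. 2.72 to two decimal places.
The high-quality type prefers to separate.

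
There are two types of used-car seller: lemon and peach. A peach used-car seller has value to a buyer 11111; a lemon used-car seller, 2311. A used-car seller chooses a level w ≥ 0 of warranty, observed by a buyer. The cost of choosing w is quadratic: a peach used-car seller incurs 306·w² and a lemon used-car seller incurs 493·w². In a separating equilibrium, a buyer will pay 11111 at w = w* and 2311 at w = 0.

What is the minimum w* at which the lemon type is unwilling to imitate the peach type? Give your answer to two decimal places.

4.22

The lemon type at w = 0 receives 2311; imitating at w* yields 11111 − 493·w*².
Indifference: 2311 = 11111 − 493·w*², so w*² = (11111 − 2311) / 493 ≈ 17.8499.
w* = √17.8499 ≈ 4.22.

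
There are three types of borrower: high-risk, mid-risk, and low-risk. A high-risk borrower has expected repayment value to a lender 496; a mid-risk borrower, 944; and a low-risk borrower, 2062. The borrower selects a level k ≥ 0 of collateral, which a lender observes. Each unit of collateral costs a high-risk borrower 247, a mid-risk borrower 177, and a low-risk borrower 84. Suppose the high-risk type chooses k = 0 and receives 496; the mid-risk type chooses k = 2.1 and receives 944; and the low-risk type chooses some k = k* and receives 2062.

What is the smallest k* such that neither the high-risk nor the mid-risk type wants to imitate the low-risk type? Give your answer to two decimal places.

8.42

High-risk type (on-path payoff 496) won't mimic when 496 ≥ 2062 − 247·k*, i.e. k* ≥ 6.34.
Mid-risk type (on-path payoff 944 − 177×2.1 = 572.3) won't mimic when 572.3 ≥ 2062 − 177·k*, i.e. k* ≥ 8.42.
Both must hold, so k* = max(6.34, 8.42) = 8.42. The mid-risk type's constraint binds.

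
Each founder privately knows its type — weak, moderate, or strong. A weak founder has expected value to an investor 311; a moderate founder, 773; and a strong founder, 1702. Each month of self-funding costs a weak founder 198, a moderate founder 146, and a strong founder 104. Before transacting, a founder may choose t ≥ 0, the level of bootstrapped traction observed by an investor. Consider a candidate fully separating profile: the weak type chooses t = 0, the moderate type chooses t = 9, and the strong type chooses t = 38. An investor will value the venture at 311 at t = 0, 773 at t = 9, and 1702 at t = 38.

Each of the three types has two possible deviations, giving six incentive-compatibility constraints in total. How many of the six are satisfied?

3

Moderate (own payoff 773 − 146×9 = -541): to t=0 gives 311 → profitable ✗; to t=38 gives 1702 − 146×38 = -3846 → no gain ✓.
Strong (own payoff 1702 − 104×38 = -2250): to t=0 gives 311 → profitable ✗; to t=9 gives 773 − 104×9 = -163 → profitable ✗.
Weak (own payoff 311): to t=9 gives 773 − 198×9 = -1009 → no gain ✓; to t=38 gives 1702 − 198×38 = -5822 → no gain ✓.
3 of the 6 constraints hold; not an equilibrium.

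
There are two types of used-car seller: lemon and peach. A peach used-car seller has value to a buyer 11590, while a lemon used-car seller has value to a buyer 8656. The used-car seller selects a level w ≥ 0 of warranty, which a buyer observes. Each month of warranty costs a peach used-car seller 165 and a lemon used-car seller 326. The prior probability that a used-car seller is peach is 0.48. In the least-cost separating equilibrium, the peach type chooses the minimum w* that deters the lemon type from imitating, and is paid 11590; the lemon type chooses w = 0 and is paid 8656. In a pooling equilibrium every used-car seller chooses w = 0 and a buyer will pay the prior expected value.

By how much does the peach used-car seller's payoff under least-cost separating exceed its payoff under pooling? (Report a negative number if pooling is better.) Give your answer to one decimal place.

40.7

Least-cost separating signal: w* solves 8656 = 11590 − 326·w*, so w* = (11590 − 8656)/326 = 9.
Peach type's separating payoff: 11590 − 165 × w* = 11590 − 165 × (11590 − 8656)/326 = 11590 − 484110/326 = 10105.
Pooling payoff: 0.48 × 11590 + 0.52 × 8656 = 10064.32.
Difference: 10105 − 10064.32 = 40.68, i.e. 40.7 to one decimal place.
The peach type prefers to separate.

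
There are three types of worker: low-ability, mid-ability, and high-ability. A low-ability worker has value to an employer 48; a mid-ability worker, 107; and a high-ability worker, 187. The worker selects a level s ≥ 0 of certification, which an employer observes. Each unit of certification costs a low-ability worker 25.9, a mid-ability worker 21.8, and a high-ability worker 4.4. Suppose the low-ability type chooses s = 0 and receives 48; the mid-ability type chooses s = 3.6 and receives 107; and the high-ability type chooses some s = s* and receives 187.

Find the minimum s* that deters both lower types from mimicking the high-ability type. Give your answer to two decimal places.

7.27

Low-ability type (on-path payoff 48) won't mimic when 48 ≥ 187 − 25.9·s*, i.e. s* ≥ 5.37.
Mid-ability type (on-path payoff 107 − 21.8×3.6 = 28.52) won't mimic when 28.52 ≥ 187 − 21.8·s*, i.e. s* ≥ 7.27.
Both must hold, so s* = max(5.37, 7.27) = 7.27. The mid-ability type's constraint binds.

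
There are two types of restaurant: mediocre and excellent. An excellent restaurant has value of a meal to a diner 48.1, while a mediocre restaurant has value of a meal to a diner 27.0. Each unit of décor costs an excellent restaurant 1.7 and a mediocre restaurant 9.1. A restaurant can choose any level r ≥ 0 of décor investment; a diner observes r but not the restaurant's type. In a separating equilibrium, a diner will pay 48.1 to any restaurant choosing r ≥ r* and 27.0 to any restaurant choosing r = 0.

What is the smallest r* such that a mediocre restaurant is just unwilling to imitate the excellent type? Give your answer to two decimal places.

2.32

A mediocre restaurant choosing r = 0 receives 27.0.
Imitating at r* instead would pay 48.1 at cost 9.1·r*, netting 48.1 − 9.1·r*.
Indifference: 27.0 = 48.1 − 9.1·r*, so r* = (48.1 − 27.0) / 9.1 ≈ 2.32.
This is the mediocre type's binding incentive-compatibility constraint; any r ≥ 2.32 sustains separation on that side.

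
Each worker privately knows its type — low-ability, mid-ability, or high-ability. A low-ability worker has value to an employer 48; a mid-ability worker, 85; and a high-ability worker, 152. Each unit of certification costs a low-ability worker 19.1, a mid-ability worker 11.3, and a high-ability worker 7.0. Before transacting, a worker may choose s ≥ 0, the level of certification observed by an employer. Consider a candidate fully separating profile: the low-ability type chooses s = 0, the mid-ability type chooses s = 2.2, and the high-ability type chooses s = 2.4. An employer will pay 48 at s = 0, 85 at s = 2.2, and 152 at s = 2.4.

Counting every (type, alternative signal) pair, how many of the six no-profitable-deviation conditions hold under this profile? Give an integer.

4

Mid-ability (own payoff 85 − 11.3×2.2 = 60.14): to s=0 gives 48 → no gain ✓; to s=2.4 gives 152 − 11.3×2.4 = 124.88 → profitable ✗.
High-ability (own payoff 152 − 7.0×2.4 = 135.2): to s=0 gives 48 → no gain ✓; to s=2.2 gives 85 − 7.0×2.2 = 69.6 → no gain ✓.
Low-ability (own payoff 48): to s=2.2 gives 85 − 19.1×2.2 = 42.98 → no gain ✓; to s=2.4 gives 152 − 19.1×2.4 = 106.16 → profitable ✗.
4 of the 6 constraints hold; not an equilibrium.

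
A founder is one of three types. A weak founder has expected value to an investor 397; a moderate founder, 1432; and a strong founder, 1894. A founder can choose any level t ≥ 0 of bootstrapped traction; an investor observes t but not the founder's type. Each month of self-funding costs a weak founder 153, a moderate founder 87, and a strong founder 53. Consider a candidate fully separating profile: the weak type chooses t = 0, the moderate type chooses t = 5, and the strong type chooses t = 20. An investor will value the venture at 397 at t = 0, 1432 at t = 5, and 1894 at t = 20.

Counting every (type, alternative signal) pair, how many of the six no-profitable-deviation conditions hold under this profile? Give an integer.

Moderate (own payoff 1432 − 87×5 = 997): to t=0 gives 397 → no gain ✓; to t=20 gives 1894 − 87×20 = 154 → no gain ✓.
Weak (own payoff 397): to t=5 gives 1432 − 153×5 = 667 → profitable ✗; to t=20 gives 1894 − 153×20 = -1166 → no gain ✓.
Strong (own payoff 1894 − 53×20 = 834): to t=0 gives 397 → no gain ✓; to t=5 gives 1432 − 53×5 = 1167 → profitable ✗.
4 of the 6 constraints hold; not an equilibrium.

4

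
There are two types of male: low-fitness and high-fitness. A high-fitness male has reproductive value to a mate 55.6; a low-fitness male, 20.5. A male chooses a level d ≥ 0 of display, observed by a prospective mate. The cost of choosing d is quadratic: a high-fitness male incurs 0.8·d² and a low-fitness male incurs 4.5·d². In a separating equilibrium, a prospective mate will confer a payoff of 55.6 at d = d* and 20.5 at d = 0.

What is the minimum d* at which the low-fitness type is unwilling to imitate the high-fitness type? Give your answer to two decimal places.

2.79

The low-fitness type at d = 0 receives 20.5; imitating at d* yields 55.6 − 4.5·d*².
Indifference: 20.5 = 55.6 − 4.5·d*², so d*² = (55.6 − 20.5) / 4.5 = 7.8.
d* = √7.8 ≈ 2.79.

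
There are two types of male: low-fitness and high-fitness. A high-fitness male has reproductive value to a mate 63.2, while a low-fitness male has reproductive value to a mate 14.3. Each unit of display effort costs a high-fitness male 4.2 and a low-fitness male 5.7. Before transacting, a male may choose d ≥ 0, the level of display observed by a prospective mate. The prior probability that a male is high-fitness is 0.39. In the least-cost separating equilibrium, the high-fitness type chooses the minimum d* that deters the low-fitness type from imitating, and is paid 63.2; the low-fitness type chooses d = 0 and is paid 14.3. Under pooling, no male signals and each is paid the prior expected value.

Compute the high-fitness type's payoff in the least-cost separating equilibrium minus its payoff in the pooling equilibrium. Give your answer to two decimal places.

-6.20

Least-cost separating signal: d* solves 14.3 = 63.2 − 5.7·d*, so d* = (63.2 − 14.3)/5.7 ≈ 8.5789.
High-fitness type's separating payoff: 63.2 − 4.2 × d* = 63.2 − 4.2 × (63.2 − 14.3)/5.7 = 63.2 − 205.38/5.7 ≈ 27.1684.
Pooling payoff: 0.39 × 63.2 + 0.61 × 14.3 = 33.371.
Difference: 27.1684 − 33.371 = -6.2026, i.e. -6.20 to two decimal places.
The high-fitness type would prefer the pooling outcome.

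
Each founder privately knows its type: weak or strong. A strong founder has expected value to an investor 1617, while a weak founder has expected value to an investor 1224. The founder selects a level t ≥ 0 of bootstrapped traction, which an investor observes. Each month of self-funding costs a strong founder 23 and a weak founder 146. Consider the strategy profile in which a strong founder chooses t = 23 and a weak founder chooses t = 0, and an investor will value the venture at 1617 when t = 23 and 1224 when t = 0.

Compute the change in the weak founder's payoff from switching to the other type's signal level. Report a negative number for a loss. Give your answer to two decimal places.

-2965.00

Playing t = 0 the weak founder receives 1224.
Deviating to t = 23 brings payment 1617 at cost 146 × 23 = 3358, netting -1741.
Gain from deviating: -1741 − 1224 = -2965.00.
The gain is negative, so the weak type's incentive-compatibility constraint is satisfied.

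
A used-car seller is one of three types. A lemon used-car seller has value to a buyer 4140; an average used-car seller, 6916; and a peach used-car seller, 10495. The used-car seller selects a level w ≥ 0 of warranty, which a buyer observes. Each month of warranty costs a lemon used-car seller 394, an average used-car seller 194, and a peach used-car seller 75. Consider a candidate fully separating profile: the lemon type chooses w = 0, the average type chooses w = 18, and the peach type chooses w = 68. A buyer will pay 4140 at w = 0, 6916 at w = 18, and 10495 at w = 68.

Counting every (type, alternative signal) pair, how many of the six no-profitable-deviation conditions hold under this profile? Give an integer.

4

Lemon (own payoff 4140): to w=18 gives 6916 − 394×18 = -176 → no gain ✓; to w=68 gives 10495 − 394×68 = -16297 → no gain ✓.
Average (own payoff 6916 − 194×18 = 3424): to w=0 gives 4140 → profitable ✗; to w=68 gives 10495 − 194×68 = -2697 → no gain ✓.
Peach (own payoff 10495 − 75×68 = 5395): to w=0 gives 4140 → no gain ✓; to w=18 gives 6916 − 75×18 = 5566 → profitable ✗.
4 of the 6 constraints hold; not an equilibrium.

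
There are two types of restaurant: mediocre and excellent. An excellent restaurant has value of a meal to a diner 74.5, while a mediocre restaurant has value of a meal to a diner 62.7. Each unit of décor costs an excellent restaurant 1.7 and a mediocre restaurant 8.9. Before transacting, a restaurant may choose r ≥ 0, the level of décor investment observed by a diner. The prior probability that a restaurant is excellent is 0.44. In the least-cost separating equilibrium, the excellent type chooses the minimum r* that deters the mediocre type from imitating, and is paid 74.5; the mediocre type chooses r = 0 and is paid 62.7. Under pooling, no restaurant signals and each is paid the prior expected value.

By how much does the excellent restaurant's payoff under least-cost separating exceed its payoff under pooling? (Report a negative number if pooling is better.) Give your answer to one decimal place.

Least-cost separating signal: r* solves 62.7 = 74.5 − 8.9·r*, so r* = (74.5 − 62.7)/8.9 ≈ 1.3258.
Excellent type's separating payoff: 74.5 − 1.7 × r* = 74.5 − 1.7 × (74.5 − 62.7)/8.9 = 74.5 − 20.06/8.9 ≈ 72.246.
Pooling payoff: 0.44 × 74.5 + 0.56 × 62.7 = 67.892.
Difference: 72.246 − 67.892 = 4.354, i.e. 4.4 to one decimal place.
The excellent type prefers to separate.

4.4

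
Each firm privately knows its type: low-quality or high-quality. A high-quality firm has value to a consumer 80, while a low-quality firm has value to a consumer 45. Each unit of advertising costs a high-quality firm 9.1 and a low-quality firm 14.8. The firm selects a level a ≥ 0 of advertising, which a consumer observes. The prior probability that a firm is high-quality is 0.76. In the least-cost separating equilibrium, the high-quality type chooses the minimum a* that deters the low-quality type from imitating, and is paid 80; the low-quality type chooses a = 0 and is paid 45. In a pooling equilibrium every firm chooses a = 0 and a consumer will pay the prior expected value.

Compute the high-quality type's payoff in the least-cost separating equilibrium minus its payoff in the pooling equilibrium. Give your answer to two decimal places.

Least-cost separating signal: a* solves 45 = 80 − 14.8·a*, so a* = (80 − 45)/14.8 ≈ 2.3649.
High-quality type's separating payoff: 80 − 9.1 × a* = 80 − 9.1 × (80 − 45)/14.8 = 80 − 318.5/14.8 ≈ 58.4797.
Pooling payoff: 0.76 × 80 + 0.24 × 45 = 71.6.
Difference: 58.4797 − 71.6 = -13.1203, i.e. -13.12 to two decimal places.
The high-quality type would prefer the pooling outcome.

-13.12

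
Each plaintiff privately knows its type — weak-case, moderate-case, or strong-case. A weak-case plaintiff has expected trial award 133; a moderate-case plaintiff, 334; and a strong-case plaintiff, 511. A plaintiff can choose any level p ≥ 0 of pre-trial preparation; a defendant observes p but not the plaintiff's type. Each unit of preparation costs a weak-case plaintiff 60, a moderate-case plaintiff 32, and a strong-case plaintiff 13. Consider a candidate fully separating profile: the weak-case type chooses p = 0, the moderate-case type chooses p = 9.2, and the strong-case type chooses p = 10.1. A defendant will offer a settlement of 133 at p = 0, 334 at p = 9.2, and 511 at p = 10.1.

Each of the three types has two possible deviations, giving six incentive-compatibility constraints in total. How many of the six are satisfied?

4

Moderate-case (own payoff 334 − 32×9.2 = 39.6): to p=0 gives 133 → profitable ✗; to p=10.1 gives 511 − 32×10.1 = 187.8 → profitable ✗.
Weak-case (own payoff 133): to p=9.2 gives 334 − 60×9.2 = -218 → no gain ✓; to p=10.1 gives 511 − 60×10.1 = -95 → no gain ✓.
Strong-case (own payoff 511 − 13×10.1 = 379.7): to p=0 gives 133 → no gain ✓; to p=9.2 gives 334 − 13×9.2 = 214.4 → no gain ✓.
4 of the 6 constraints hold; not an equilibrium.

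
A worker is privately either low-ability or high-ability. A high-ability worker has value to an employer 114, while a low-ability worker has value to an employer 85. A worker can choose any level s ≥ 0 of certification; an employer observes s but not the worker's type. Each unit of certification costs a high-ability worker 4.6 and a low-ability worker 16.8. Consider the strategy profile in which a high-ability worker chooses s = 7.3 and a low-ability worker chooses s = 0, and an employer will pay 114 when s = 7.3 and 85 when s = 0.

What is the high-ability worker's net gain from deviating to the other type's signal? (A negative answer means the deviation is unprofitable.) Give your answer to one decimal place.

4.6

Playing s = 7.3 the high-ability worker receives 114 − 4.6 × 7.3 = 80.42.
Deviating to s = 0 yields 85 instead.
Gain from deviating: 85 − 80.42 = 4.58, i.e. 4.6 to one decimal place.
The gain is positive, so the high-ability type's incentive-compatibility constraint is violated — this profile is not a separating equilibrium.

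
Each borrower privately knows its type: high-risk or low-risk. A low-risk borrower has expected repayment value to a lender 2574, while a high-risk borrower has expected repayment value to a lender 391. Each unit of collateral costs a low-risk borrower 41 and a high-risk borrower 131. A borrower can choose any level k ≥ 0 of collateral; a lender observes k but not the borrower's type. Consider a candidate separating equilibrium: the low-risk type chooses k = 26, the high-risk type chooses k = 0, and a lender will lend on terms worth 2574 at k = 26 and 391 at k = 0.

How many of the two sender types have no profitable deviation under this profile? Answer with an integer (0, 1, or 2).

Low-risk type: signal → 2574 − 41 × 26 = 1508; deviate to 0 → 391. IC holds (1508 ≥ 391).
High-risk type: stay at 0 → 391; mimic → 2574 − 131 × 26 = -832. IC holds (391 ≥ -832).
2 of 2 constraints hold, so this is a separating equilibrium.

2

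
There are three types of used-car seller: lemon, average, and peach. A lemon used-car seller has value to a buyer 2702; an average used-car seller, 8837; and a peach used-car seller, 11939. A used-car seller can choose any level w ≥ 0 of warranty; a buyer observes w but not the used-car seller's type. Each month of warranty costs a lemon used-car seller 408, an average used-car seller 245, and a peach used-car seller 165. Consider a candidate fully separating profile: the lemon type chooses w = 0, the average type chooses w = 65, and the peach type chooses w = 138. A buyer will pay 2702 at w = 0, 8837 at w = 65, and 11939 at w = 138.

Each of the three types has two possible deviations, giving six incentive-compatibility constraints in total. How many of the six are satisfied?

3

Peach (own payoff 11939 − 165×138 = -10831): to w=0 gives 2702 → profitable ✗; to w=65 gives 8837 − 165×65 = -1888 → profitable ✗.
Lemon (own payoff 2702): to w=65 gives 8837 − 408×65 = -17683 → no gain ✓; to w=138 gives 11939 − 408×138 = -44365 → no gain ✓.
Average (own payoff 8837 − 245×65 = -7088): to w=0 gives 2702 → profitable ✗; to w=138 gives 11939 − 245×138 = -21871 → no gain ✓.
3 of the 6 constraints hold; not an equilibrium.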